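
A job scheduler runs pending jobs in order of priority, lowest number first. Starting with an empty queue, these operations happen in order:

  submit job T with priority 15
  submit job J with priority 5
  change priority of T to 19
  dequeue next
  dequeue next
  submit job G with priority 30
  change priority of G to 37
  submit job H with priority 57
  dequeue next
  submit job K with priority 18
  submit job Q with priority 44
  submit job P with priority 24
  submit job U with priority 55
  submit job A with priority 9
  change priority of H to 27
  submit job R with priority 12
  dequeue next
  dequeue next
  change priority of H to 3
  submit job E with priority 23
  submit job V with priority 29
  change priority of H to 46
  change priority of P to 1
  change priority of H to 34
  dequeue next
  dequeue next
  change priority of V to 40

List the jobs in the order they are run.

add T (priority 15) → {T:15}
add J (priority 5) → {J:5, T:15}
update T to priority 19 → {J:5, T:19}
dequeue next → J; now {T:19}
dequeue next → T; now {}
add G (priority 30) → {G:30}
update G to priority 37 → {G:37}
add H (priority 57) → {G:37, H:57}
dequeue next → G; now {H:57}
add K (priority 18) → {K:18, H:57}
add Q (priority 44) → {K:18, Q:44, H:57}
add P (priority 24) → {K:18, P:24, Q:44, H:57}
add U (priority 55) → {K:18, P:24, Q:44, U:55, H:57}
add A (priority 9) → {A:9, K:18, P:24, Q:44, U:55, H:57}
update H to priority 27 → {A:9, K:18, P:24, H:27, Q:44, U:55}
add R (priority 12) → {A:9, R:12, K:18, P:24, H:27, Q:44, U:55}
dequeue next → A; now {R:12, K:18, P:24, H:27, Q:44, U:55}
dequeue next → R; now {K:18, P:24, H:27, Q:44, U:55}
update H to priority 3 → {H:3, K:18, P:24, Q:44, U:55}
add E (priority 23) → {H:3, K:18, E:23, P:24, Q:44, U:55}
add V (priority 29) → {H:3, K:18, E:23, P:24, V:29, Q:44, U:55}
update H to priority 46 → {K:18, E:23, P:24, V:29, Q:44, H:46, U:55}
update P to priority 1 → {P:1, K:18, E:23, V:29, Q:44, H:46, U:55}
update H to priority 34 → {P:1, K:18, E:23, V:29, H:34, Q:44, U:55}
dequeue next → P; now {K:18, E:23, V:29, H:34, Q:44, U:55}
dequeue next → K; now {E:23, V:29, H:34, Q:44, U:55}
update V to priority 40 → {E:23, H:34, V:40, Q:44, U:55}

J, T, G, A, R, P, K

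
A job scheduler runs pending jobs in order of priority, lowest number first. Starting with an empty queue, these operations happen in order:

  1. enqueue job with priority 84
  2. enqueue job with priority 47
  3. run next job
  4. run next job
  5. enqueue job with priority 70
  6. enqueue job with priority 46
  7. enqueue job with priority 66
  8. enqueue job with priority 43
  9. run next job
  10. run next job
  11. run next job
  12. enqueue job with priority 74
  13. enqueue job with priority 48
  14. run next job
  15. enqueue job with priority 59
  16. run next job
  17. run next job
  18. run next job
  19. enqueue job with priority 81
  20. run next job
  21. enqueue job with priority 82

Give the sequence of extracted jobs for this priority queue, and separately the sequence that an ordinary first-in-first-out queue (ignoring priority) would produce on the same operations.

priority queue: 47 → 84 → 43 → 46 → 66 → 48 → 59 → 70 → 74 → 81; FIFO queue: 84 → 47 → 70 → 46 → 66 → 43 → 74 → 48 → 59 → 81

insert 84 → {84}
insert 47 → {47, 84}
run next job → 47; now {84}
run next job → 84; now {}
insert 70 → {70}
insert 46 → {46, 70}
insert 66 → {46, 66, 70}
insert 43 → {43, 46, 66, 70}
run next job → 43; now {46, 66, 70}
run next job → 46; now {66, 70}
run next job → 66; now {70}
insert 74 → {70, 74}
insert 48 → {48, 70, 74}
run next job → 48; now {70, 74}
insert 59 → {59, 70, 74}
run next job → 59; now {70, 74}
run next job → 70; now {74}
run next job → 74; now {}
insert 81 → {81}
run next job → 81; now {}
insert 82 → {82}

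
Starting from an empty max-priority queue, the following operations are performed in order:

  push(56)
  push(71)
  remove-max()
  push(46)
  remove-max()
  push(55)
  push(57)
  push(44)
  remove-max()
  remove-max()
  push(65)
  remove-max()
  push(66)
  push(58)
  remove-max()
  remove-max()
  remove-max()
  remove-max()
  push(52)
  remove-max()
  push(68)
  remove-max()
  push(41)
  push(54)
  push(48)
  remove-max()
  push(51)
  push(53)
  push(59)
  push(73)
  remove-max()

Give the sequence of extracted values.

insert 56 → {56}
insert 71 → {71, 56}
remove-max → 71; now {56}
insert 46 → {56, 46}
remove-max → 56; now {46}
insert 55 → {55, 46}
insert 57 → {57, 55, 46}
insert 44 → {57, 55, 46, 44}
remove-max → 57; now {55, 46, 44}
remove-max → 55; now {46, 44}
insert 65 → {65, 46, 44}
remove-max → 65; now {46, 44}
insert 66 → {66, 46, 44}
insert 58 → {66, 58, 46, 44}
remove-max → 66; now {58, 46, 44}
remove-max → 58; now {46, 44}
remove-max → 46; now {44}
remove-max → 44; now {}
insert 52 → {52}
remove-max → 52; now {}
insert 68 → {68}
remove-max → 68; now {}
insert 41 → {41}
insert 54 → {54, 41}
insert 48 → {54, 48, 41}
remove-max → 54; now {48, 41}
insert 51 → {51, 48, 41}
insert 53 → {53, 51, 48, 41}
insert 59 → {59, 53, 51, 48, 41}
insert 73 → {73, 59, 53, 51, 48, 41}
remove-max → 73; now {59, 53, 51, 48, 41}

[71, 56, 57, 55, 65, 66, 58, 46, 44, 52, 68, 54, 73]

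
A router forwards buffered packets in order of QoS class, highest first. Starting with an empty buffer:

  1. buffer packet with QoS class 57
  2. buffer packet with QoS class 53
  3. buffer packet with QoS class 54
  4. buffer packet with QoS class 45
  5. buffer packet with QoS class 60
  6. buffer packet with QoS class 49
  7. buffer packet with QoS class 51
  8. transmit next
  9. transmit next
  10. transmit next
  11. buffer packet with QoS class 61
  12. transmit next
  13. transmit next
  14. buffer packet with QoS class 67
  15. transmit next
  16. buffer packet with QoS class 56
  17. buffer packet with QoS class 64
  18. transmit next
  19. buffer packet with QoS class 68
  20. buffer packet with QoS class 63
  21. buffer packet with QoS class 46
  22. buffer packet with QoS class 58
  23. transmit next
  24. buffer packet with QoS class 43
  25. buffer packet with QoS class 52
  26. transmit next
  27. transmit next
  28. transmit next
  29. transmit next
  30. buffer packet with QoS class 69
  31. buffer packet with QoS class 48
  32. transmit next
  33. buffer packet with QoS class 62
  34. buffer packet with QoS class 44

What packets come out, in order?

[60, 57, 54, 61, 53, 67, 64, 68, 63, 58, 56, 52, 69]

insert 57 → {57}
insert 53 → {57, 53}
insert 54 → {57, 54, 53}
insert 45 → {57, 54, 53, 45}
insert 60 → {60, 57, 54, 53, 45}
insert 49 → {60, 57, 54, 53, 49, 45}
insert 51 → {60, 57, 54, 53, 51, 49, 45}
transmit next → 60; now {57, 54, 53, 51, 49, 45}
transmit next → 57; now {54, 53, 51, 49, 45}
transmit next → 54; now {53, 51, 49, 45}
insert 61 → {61, 53, 51, 49, 45}
transmit next → 61; now {53, 51, 49, 45}
transmit next → 53; now {51, 49, 45}
insert 67 → {67, 51, 49, 45}
transmit next → 67; now {51, 49, 45}
insert 56 → {56, 51, 49, 45}
insert 64 → {64, 56, 51, 49, 45}
transmit next → 64; now {56, 51, 49, 45}
insert 68 → {68, 56, 51, 49, 45}
insert 63 → {68, 63, 56, 51, 49, 45}
insert 46 → {68, 63, 56, 51, 49, 46, 45}
insert 58 → {68, 63, 58, 56, 51, 49, 46, 45}
transmit next → 68; now {63, 58, 56, 51, 49, 46, 45}
insert 43 → {63, 58, 56, 51, 49, 46, 45, 43}
insert 52 → {63, 58, 56, 52, 51, 49, 46, 45, 43}
transmit next → 63; now {58, 56, 52, 51, 49, 46, 45, 43}
transmit next → 58; now {56, 52, 51, 49, 46, 45, 43}
transmit next → 56; now {52, 51, 49, 46, 45, 43}
transmit next → 52; now {51, 49, 46, 45, 43}
insert 69 → {69, 51, 49, 46, 45, 43}
insert 48 → {69, 51, 49, 48, 46, 45, 43}
transmit next → 69; now {51, 49, 48, 46, 45, 43}
insert 62 → {62, 51, 49, 48, 46, 45, 43}
insert 44 → {62, 51, 49, 48, 46, 45, 44, 43}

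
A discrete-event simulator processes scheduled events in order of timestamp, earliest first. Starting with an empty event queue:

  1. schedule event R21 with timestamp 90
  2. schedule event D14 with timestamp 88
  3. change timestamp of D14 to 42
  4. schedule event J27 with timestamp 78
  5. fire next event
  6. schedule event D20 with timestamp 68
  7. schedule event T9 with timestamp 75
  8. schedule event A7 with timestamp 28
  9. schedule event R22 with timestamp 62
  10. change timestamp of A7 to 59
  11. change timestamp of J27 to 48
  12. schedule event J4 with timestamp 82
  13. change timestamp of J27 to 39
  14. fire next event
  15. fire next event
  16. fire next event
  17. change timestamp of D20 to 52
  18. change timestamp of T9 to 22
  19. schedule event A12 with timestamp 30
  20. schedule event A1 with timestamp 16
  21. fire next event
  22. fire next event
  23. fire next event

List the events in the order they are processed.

D14 → J27 → A7 → R22 → A1 → T9 → A12

add R21 (timestamp 90) → {R21:90}
add D14 (timestamp 88) → {D14:88, R21:90}
update D14 to timestamp 42 → {D14:42, R21:90}
add J27 (timestamp 78) → {D14:42, J27:78, R21:90}
fire next event → D14; now {J27:78, R21:90}
add D20 (timestamp 68) → {D20:68, J27:78, R21:90}
add T9 (timestamp 75) → {D20:68, T9:75, J27:78, R21:90}
add A7 (timestamp 28) → {A7:28, D20:68, T9:75, J27:78, R21:90}
add R22 (timestamp 62) → {A7:28, R22:62, D20:68, T9:75, J27:78, R21:90}
update A7 to timestamp 59 → {A7:59, R22:62, D20:68, T9:75, J27:78, R21:90}
update J27 to timestamp 48 → {J27:48, A7:59, R22:62, D20:68, T9:75, R21:90}
add J4 (timestamp 82) → {J27:48, A7:59, R22:62, D20:68, T9:75, J4:82, R21:90}
update J27 to timestamp 39 → {J27:39, A7:59, R22:62, D20:68, T9:75, J4:82, R21:90}
fire next event → J27; now {A7:59, R22:62, D20:68, T9:75, J4:82, R21:90}
fire next event → A7; now {R22:62, D20:68, T9:75, J4:82, R21:90}
fire next event → R22; now {D20:68, T9:75, J4:82, R21:90}
update D20 to timestamp 52 → {D20:52, T9:75, J4:82, R21:90}
update T9 to timestamp 22 → {T9:22, D20:52, J4:82, R21:90}
add A12 (timestamp 30) → {T9:22, A12:30, D20:52, J4:82, R21:90}
add A1 (timestamp 16) → {A1:16, T9:22, A12:30, D20:52, J4:82, R21:90}
fire next event → A1; now {T9:22, A12:30, D20:52, J4:82, R21:90}
fire next event → T9; now {A12:30, D20:52, J4:82, R21:90}
fire next event → A12; now {D20:52, J4:82, R21:90}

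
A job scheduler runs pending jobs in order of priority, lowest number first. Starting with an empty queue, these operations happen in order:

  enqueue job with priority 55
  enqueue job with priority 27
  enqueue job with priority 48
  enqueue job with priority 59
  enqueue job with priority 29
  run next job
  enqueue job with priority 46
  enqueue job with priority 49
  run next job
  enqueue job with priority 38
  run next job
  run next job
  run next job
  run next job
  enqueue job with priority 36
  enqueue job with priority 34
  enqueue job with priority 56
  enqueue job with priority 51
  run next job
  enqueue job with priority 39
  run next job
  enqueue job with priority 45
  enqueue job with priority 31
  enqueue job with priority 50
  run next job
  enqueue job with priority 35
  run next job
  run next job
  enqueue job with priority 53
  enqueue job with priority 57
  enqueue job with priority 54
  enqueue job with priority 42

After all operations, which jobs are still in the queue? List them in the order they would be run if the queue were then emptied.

insert 55 → {55}
insert 27 → {27, 55}
insert 48 → {27, 48, 55}
insert 59 → {27, 48, 55, 59}
insert 29 → {27, 29, 48, 55, 59}
run next job → 27; now {29, 48, 55, 59}
insert 46 → {29, 46, 48, 55, 59}
insert 49 → {29, 46, 48, 49, 55, 59}
run next job → 29; now {46, 48, 49, 55, 59}
insert 38 → {38, 46, 48, 49, 55, 59}
run next job → 38; now {46, 48, 49, 55, 59}
run next job → 46; now {48, 49, 55, 59}
run next job → 48; now {49, 55, 59}
run next job → 49; now {55, 59}
insert 36 → {36, 55, 59}
insert 34 → {34, 36, 55, 59}
insert 56 → {34, 36, 55, 56, 59}
insert 51 → {34, 36, 51, 55, 56, 59}
run next job → 34; now {36, 51, 55, 56, 59}
insert 39 → {36, 39, 51, 55, 56, 59}
run next job → 36; now {39, 51, 55, 56, 59}
insert 45 → {39, 45, 51, 55, 56, 59}
insert 31 → {31, 39, 45, 51, 55, 56, 59}
insert 50 → {31, 39, 45, 50, 51, 55, 56, 59}
run next job → 31; now {39, 45, 50, 51, 55, 56, 59}
insert 35 → {35, 39, 45, 50, 51, 55, 56, 59}
run next job → 35; now {39, 45, 50, 51, 55, 56, 59}
run next job → 39; now {45, 50, 51, 55, 56, 59}
insert 53 → {45, 50, 51, 53, 55, 56, 59}
insert 57 → {45, 50, 51, 53, 55, 56, 57, 59}
insert 54 → {45, 50, 51, 53, 54, 55, 56, 57, 59}
insert 42 → {42, 45, 50, 51, 53, 54, 55, 56, 57, 59}

42, 45, 50, 51, 53, 54, 55, 56, 57, 59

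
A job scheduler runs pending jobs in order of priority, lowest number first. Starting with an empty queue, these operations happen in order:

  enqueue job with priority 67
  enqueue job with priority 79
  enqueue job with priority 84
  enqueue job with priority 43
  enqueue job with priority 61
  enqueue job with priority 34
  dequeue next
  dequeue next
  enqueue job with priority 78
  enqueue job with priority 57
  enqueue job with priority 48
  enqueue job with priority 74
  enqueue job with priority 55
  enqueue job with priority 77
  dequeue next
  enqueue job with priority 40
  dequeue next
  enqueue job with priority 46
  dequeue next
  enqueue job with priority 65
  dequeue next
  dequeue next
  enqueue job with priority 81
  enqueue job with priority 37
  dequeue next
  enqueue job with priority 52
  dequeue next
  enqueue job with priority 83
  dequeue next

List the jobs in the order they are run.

insert 67 → {67}
insert 79 → {67, 79}
insert 84 → {67, 79, 84}
insert 43 → {43, 67, 79, 84}
insert 61 → {43, 61, 67, 79, 84}
insert 34 → {34, 43, 61, 67, 79, 84}
dequeue next → 34; now {43, 61, 67, 79, 84}
dequeue next → 43; now {61, 67, 79, 84}
insert 78 → {61, 67, 78, 79, 84}
insert 57 → {57, 61, 67, 78, 79, 84}
insert 48 → {48, 57, 61, 67, 78, 79, 84}
insert 74 → {48, 57, 61, 67, 74, 78, 79, 84}
insert 55 → {48, 55, 57, 61, 67, 74, 78, 79, 84}
insert 77 → {48, 55, 57, 61, 67, 74, 77, 78, 79, 84}
dequeue next → 48; now {55, 57, 61, 67, 74, 77, 78, 79, 84}
insert 40 → {40, 55, 57, 61, 67, 74, 77, 78, 79, 84}
dequeue next → 40; now {55, 57, 61, 67, 74, 77, 78, 79, 84}
insert 46 → {46, 55, 57, 61, 67, 74, 77, 78, 79, 84}
dequeue next → 46; now {55, 57, 61, 67, 74, 77, 78, 79, 84}
insert 65 → {55, 57, 61, 65, 67, 74, 77, 78, 79, 84}
dequeue next → 55; now {57, 61, 65, 67, 74, 77, 78, 79, 84}
dequeue next → 57; now {61, 65, 67, 74, 77, 78, 79, 84}
insert 81 → {61, 65, 67, 74, 77, 78, 79, 81, 84}
insert 37 → {37, 61, 65, 67, 74, 77, 78, 79, 81, 84}
dequeue next → 37; now {61, 65, 67, 74, 77, 78, 79, 81, 84}
insert 52 → {52, 61, 65, 67, 74, 77, 78, 79, 81, 84}
dequeue next → 52; now {61, 65, 67, 74, 77, 78, 79, 81, 84}
insert 83 → {61, 65, 67, 74, 77, 78, 79, 81, 83, 84}
dequeue next → 61; now {65, 67, 74, 77, 78, 79, 81, 83, 84}

34 → 43 → 48 → 40 → 46 → 55 → 57 → 37 → 52 → 61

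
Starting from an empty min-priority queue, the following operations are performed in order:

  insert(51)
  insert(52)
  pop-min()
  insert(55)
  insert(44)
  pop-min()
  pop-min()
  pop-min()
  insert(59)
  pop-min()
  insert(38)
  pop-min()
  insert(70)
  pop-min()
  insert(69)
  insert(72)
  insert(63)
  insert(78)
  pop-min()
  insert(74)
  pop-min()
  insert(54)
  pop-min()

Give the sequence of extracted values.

insert 51 → {51}
insert 52 → {51, 52}
pop-min → 51; now {52}
insert 55 → {52, 55}
insert 44 → {44, 52, 55}
pop-min → 44; now {52, 55}
pop-min → 52; now {55}
pop-min → 55; now {}
insert 59 → {59}
pop-min → 59; now {}
insert 38 → {38}
pop-min → 38; now {}
insert 70 → {70}
pop-min → 70; now {}
insert 69 → {69}
insert 72 → {69, 72}
insert 63 → {63, 69, 72}
insert 78 → {63, 69, 72, 78}
pop-min → 63; now {69, 72, 78}
insert 74 → {69, 72, 74, 78}
pop-min → 69; now {72, 74, 78}
insert 54 → {54, 72, 74, 78}
pop-min → 54; now {72, 74, 78}

51, 44, 52, 55, 59, 38, 70, 63, 69, 54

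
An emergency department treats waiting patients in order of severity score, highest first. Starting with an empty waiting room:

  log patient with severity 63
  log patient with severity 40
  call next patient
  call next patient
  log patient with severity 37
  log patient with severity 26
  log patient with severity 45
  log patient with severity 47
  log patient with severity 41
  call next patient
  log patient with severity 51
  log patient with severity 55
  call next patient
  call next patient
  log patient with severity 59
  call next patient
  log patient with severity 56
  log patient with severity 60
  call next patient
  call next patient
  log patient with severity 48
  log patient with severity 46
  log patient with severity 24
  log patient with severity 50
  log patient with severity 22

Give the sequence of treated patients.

insert 63 → {63}
insert 40 → {63, 40}
call next patient → 63; now {40}
call next patient → 40; now {}
insert 37 → {37}
insert 26 → {37, 26}
insert 45 → {45, 37, 26}
insert 47 → {47, 45, 37, 26}
insert 41 → {47, 45, 41, 37, 26}
call next patient → 47; now {45, 41, 37, 26}
insert 51 → {51, 45, 41, 37, 26}
insert 55 → {55, 51, 45, 41, 37, 26}
call next patient → 55; now {51, 45, 41, 37, 26}
call next patient → 51; now {45, 41, 37, 26}
insert 59 → {59, 45, 41, 37, 26}
call next patient → 59; now {45, 41, 37, 26}
insert 56 → {56, 45, 41, 37, 26}
insert 60 → {60, 56, 45, 41, 37, 26}
call next patient → 60; now {56, 45, 41, 37, 26}
call next patient → 56; now {45, 41, 37, 26}
insert 48 → {48, 45, 41, 37, 26}
insert 46 → {48, 46, 45, 41, 37, 26}
insert 24 → {48, 46, 45, 41, 37, 26, 24}
insert 50 → {50, 48, 46, 45, 41, 37, 26, 24}
insert 22 → {50, 48, 46, 45, 41, 37, 26, 24, 22}

63 → 40 → 47 → 55 → 51 → 59 → 60 → 56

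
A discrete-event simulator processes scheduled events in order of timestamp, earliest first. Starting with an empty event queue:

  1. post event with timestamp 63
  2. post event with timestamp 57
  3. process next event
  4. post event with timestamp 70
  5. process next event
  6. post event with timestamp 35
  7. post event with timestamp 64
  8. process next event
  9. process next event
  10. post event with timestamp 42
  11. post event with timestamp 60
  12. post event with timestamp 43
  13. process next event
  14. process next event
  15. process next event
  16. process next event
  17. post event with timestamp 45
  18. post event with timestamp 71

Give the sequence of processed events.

57, 63, 35, 64, 42, 43, 60, 70

insert 63 → {63}
insert 57 → {57, 63}
process next event → 57; now {63}
insert 70 → {63, 70}
process next event → 63; now {70}
insert 35 → {35, 70}
insert 64 → {35, 64, 70}
process next event → 35; now {64, 70}
process next event → 64; now {70}
insert 42 → {42, 70}
insert 60 → {42, 60, 70}
insert 43 → {42, 43, 60, 70}
process next event → 42; now {43, 60, 70}
process next event → 43; now {60, 70}
process next event → 60; now {70}
process next event → 70; now {}
insert 45 → {45}
insert 71 → {45, 71}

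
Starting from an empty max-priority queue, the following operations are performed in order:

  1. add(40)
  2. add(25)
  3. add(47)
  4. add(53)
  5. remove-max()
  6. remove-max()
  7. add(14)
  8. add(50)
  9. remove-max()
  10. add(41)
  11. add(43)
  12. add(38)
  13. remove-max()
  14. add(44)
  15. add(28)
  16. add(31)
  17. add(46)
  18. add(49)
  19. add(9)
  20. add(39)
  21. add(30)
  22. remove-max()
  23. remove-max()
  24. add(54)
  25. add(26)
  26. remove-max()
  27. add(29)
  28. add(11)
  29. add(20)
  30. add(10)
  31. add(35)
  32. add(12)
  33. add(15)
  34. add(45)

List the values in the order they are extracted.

insert 40 → {40}
insert 25 → {40, 25}
insert 47 → {47, 40, 25}
insert 53 → {53, 47, 40, 25}
remove-max → 53; now {47, 40, 25}
remove-max → 47; now {40, 25}
insert 14 → {40, 25, 14}
insert 50 → {50, 40, 25, 14}
remove-max → 50; now {40, 25, 14}
insert 41 → {41, 40, 25, 14}
insert 43 → {43, 41, 40, 25, 14}
insert 38 → {43, 41, 40, 38, 25, 14}
remove-max → 43; now {41, 40, 38, 25, 14}
insert 44 → {44, 41, 40, 38, 25, 14}
insert 28 → {44, 41, 40, 38, 28, 25, 14}
insert 31 → {44, 41, 40, 38, 31, 28, 25, 14}
insert 46 → {46, 44, 41, 40, 38, 31, 28, 25, 14}
insert 49 → {49, 46, 44, 41, 40, 38, 31, 28, 25, 14}
insert 9 → {49, 46, 44, 41, 40, 38, 31, 28, 25, 14, 9}
insert 39 → {49, 46, 44, 41, 40, 39, 38, 31, 28, 25, 14, 9}
insert 30 → {49, 46, 44, 41, 40, 39, 38, 31, 30, 28, 25, 14, 9}
remove-max → 49; now {46, 44, 41, 40, 39, 38, 31, 30, 28, 25, 14, 9}
remove-max → 46; now {44, 41, 40, 39, 38, 31, 30, 28, 25, 14, 9}
insert 54 → {54, 44, 41, 40, 39, 38, 31, 30, 28, 25, 14, 9}
insert 26 → {54, 44, 41, 40, 39, 38, 31, 30, 28, 26, 25, 14, 9}
remove-max → 54; now {44, 41, 40, 39, 38, 31, 30, 28, 26, 25, 14, 9}
insert 29 → {44, 41, 40, 39, 38, 31, 30, 29, 28, 26, 25, 14, 9}
insert 11 → {44, 41, 40, 39, 38, 31, 30, 29, 28, 26, 25, 14, 11, 9}
insert 20 → {44, 41, 40, 39, 38, 31, 30, 29, 28, 26, 25, 20, 14, 11, 9}
insert 10 → {44, 41, 40, 39, 38, 31, 30, 29, 28, 26, 25, 20, 14, 11, 10, 9}
insert 35 → {44, 41, 40, 39, 38, 35, 31, 30, 29, 28, 26, 25, 20, 14, 11, 10, 9}
insert 12 → {44, 41, 40, 39, 38, 35, 31, 30, 29, 28, 26, 25, 20, 14, 12, 11, 10, 9}
insert 15 → {44, 41, 40, 39, 38, 35, 31, 30, 29, 28, 26, 25, 20, 15, 14, 12, 11, 10, 9}
insert 45 → {45, 44, 41, 40, 39, 38, 35, 31, 30, 29, 28, 26, 25, 20, 15, 14, 12, 11, 10, 9}

53 → 47 → 50 → 43 → 49 → 46 → 54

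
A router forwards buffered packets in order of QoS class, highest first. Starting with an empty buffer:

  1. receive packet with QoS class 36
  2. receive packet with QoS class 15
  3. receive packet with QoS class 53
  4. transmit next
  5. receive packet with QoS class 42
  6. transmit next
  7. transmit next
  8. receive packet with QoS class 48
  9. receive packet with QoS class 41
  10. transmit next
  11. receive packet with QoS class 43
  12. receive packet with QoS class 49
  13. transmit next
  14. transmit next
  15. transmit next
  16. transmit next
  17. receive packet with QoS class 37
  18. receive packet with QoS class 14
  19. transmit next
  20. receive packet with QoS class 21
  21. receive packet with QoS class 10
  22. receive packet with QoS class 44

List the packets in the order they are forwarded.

insert 36 → {36}
insert 15 → {36, 15}
insert 53 → {53, 36, 15}
transmit next → 53; now {36, 15}
insert 42 → {42, 36, 15}
transmit next → 42; now {36, 15}
transmit next → 36; now {15}
insert 48 → {48, 15}
insert 41 → {48, 41, 15}
transmit next → 48; now {41, 15}
insert 43 → {43, 41, 15}
insert 49 → {49, 43, 41, 15}
transmit next → 49; now {43, 41, 15}
transmit next → 43; now {41, 15}
transmit next → 41; now {15}
transmit next → 15; now {}
insert 37 → {37}
insert 14 → {37, 14}
transmit next → 37; now {14}
insert 21 → {21, 14}
insert 10 → {21, 14, 10}
insert 44 → {44, 21, 14, 10}

53 → 42 → 36 → 48 → 49 → 43 → 41 → 15 → 37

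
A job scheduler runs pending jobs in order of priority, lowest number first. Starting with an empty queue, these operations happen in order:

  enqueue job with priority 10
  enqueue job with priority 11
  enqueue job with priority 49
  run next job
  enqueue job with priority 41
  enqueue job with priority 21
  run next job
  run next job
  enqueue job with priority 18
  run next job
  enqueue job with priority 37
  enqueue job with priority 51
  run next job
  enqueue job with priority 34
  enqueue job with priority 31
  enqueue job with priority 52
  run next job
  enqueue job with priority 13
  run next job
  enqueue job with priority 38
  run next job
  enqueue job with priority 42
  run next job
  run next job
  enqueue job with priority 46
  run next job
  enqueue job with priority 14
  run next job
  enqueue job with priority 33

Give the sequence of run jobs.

10, 11, 21, 18, 37, 31, 13, 34, 38, 41, 42, 14

insert 10 → {10}
insert 11 → {10, 11}
insert 49 → {10, 11, 49}
run next job → 10; now {11, 49}
insert 41 → {11, 41, 49}
insert 21 → {11, 21, 41, 49}
run next job → 11; now {21, 41, 49}
run next job → 21; now {41, 49}
insert 18 → {18, 41, 49}
run next job → 18; now {41, 49}
insert 37 → {37, 41, 49}
insert 51 → {37, 41, 49, 51}
run next job → 37; now {41, 49, 51}
insert 34 → {34, 41, 49, 51}
insert 31 → {31, 34, 41, 49, 51}
insert 52 → {31, 34, 41, 49, 51, 52}
run next job → 31; now {34, 41, 49, 51, 52}
insert 13 → {13, 34, 41, 49, 51, 52}
run next job → 13; now {34, 41, 49, 51, 52}
insert 38 → {34, 38, 41, 49, 51, 52}
run next job → 34; now {38, 41, 49, 51, 52}
insert 42 → {38, 41, 42, 49, 51, 52}
run next job → 38; now {41, 42, 49, 51, 52}
run next job → 41; now {42, 49, 51, 52}
insert 46 → {42, 46, 49, 51, 52}
run next job → 42; now {46, 49, 51, 52}
insert 14 → {14, 46, 49, 51, 52}
run next job → 14; now {46, 49, 51, 52}
insert 33 → {33, 46, 49, 51, 52}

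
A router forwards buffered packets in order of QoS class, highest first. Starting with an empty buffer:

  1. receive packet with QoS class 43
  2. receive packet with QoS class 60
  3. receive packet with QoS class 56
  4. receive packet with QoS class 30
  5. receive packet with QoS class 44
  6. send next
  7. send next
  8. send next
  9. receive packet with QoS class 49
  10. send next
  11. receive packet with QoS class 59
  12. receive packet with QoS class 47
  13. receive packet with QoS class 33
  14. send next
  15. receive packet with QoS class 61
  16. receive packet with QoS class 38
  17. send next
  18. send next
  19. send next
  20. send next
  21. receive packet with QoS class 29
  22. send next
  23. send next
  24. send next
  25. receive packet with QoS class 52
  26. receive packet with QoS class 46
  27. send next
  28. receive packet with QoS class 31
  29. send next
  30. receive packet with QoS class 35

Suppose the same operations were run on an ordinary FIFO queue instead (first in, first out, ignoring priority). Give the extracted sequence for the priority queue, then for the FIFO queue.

insert 43 → {43}
insert 60 → {60, 43}
insert 56 → {60, 56, 43}
insert 30 → {60, 56, 43, 30}
insert 44 → {60, 56, 44, 43, 30}
send next → 60; now {56, 44, 43, 30}
send next → 56; now {44, 43, 30}
send next → 44; now {43, 30}
insert 49 → {49, 43, 30}
send next → 49; now {43, 30}
insert 59 → {59, 43, 30}
insert 47 → {59, 47, 43, 30}
insert 33 → {59, 47, 43, 33, 30}
send next → 59; now {47, 43, 33, 30}
insert 61 → {61, 47, 43, 33, 30}
insert 38 → {61, 47, 43, 38, 33, 30}
send next → 61; now {47, 43, 38, 33, 30}
send next → 47; now {43, 38, 33, 30}
send next → 43; now {38, 33, 30}
send next → 38; now {33, 30}
insert 29 → {33, 30, 29}
send next → 33; now {30, 29}
send next → 30; now {29}
send next → 29; now {}
insert 52 → {52}
insert 46 → {52, 46}
send next → 52; now {46}
insert 31 → {46, 31}
send next → 46; now {31}
insert 35 → {35, 31}

priority queue: [60, 56, 44, 49, 59, 61, 47, 43, 38, 33, 30, 29, 52, 46]; FIFO queue: 43 → 60 → 56 → 30 → 44 → 49 → 59 → 47 → 33 → 61 → 38 → 29 → 52 → 46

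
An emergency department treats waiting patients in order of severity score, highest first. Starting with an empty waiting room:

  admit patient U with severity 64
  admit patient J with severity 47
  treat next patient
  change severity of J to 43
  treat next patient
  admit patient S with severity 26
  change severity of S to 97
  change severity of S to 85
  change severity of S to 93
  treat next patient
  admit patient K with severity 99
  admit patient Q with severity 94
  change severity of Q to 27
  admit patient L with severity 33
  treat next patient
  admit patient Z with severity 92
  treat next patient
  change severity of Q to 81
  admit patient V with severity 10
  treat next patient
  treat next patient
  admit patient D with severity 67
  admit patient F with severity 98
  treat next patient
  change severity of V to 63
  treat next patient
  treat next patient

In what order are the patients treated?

U, J, S, K, Z, Q, L, F, D, V

add U (severity 64) → {U:64}
add J (severity 47) → {U:64, J:47}
treat next patient → U; now {J:47}
update J to severity 43 → {J:43}
treat next patient → J; now {}
add S (severity 26) → {S:26}
update S to severity 97 → {S:97}
update S to severity 85 → {S:85}
update S to severity 93 → {S:93}
treat next patient → S; now {}
add K (severity 99) → {K:99}
add Q (severity 94) → {K:99, Q:94}
update Q to severity 27 → {K:99, Q:27}
add L (severity 33) → {K:99, L:33, Q:27}
treat next patient → K; now {L:33, Q:27}
add Z (severity 92) → {Z:92, L:33, Q:27}
treat next patient → Z; now {L:33, Q:27}
update Q to severity 81 → {Q:81, L:33}
add V (severity 10) → {Q:81, L:33, V:10}
treat next patient → Q; now {L:33, V:10}
treat next patient → L; now {V:10}
add D (severity 67) → {D:67, V:10}
add F (severity 98) → {F:98, D:67, V:10}
treat next patient → F; now {D:67, V:10}
update V to severity 63 → {D:67, V:63}
treat next patient → D; now {V:63}
treat next patient → V; now {}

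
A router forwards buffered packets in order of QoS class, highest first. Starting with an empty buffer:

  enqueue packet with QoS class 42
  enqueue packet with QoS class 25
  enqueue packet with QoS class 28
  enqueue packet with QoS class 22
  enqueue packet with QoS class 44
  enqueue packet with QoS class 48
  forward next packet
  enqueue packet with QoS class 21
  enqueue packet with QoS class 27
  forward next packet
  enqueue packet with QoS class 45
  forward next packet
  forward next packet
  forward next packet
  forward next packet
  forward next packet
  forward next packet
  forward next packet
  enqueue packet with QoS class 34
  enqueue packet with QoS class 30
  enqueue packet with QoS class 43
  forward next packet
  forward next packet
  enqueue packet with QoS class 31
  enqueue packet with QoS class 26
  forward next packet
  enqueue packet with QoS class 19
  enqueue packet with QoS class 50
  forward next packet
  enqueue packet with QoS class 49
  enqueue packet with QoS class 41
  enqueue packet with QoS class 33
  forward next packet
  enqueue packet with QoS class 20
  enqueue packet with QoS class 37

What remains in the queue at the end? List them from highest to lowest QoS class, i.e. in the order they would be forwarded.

insert 42 → {42}
insert 25 → {42, 25}
insert 28 → {42, 28, 25}
insert 22 → {42, 28, 25, 22}
insert 44 → {44, 42, 28, 25, 22}
insert 48 → {48, 44, 42, 28, 25, 22}
forward next packet → 48; now {44, 42, 28, 25, 22}
insert 21 → {44, 42, 28, 25, 22, 21}
insert 27 → {44, 42, 28, 27, 25, 22, 21}
forward next packet → 44; now {42, 28, 27, 25, 22, 21}
insert 45 → {45, 42, 28, 27, 25, 22, 21}
forward next packet → 45; now {42, 28, 27, 25, 22, 21}
forward next packet → 42; now {28, 27, 25, 22, 21}
forward next packet → 28; now {27, 25, 22, 21}
forward next packet → 27; now {25, 22, 21}
forward next packet → 25; now {22, 21}
forward next packet → 22; now {21}
forward next packet → 21; now {}
insert 34 → {34}
insert 30 → {34, 30}
insert 43 → {43, 34, 30}
forward next packet → 43; now {34, 30}
forward next packet → 34; now {30}
insert 31 → {31, 30}
insert 26 → {31, 30, 26}
forward next packet → 31; now {30, 26}
insert 19 → {30, 26, 19}
insert 50 → {50, 30, 26, 19}
forward next packet → 50; now {30, 26, 19}
insert 49 → {49, 30, 26, 19}
insert 41 → {49, 41, 30, 26, 19}
insert 33 → {49, 41, 33, 30, 26, 19}
forward next packet → 49; now {41, 33, 30, 26, 19}
insert 20 → {41, 33, 30, 26, 20, 19}
insert 37 → {41, 37, 33, 30, 26, 20, 19}

41, 37, 33, 30, 26, 20, 19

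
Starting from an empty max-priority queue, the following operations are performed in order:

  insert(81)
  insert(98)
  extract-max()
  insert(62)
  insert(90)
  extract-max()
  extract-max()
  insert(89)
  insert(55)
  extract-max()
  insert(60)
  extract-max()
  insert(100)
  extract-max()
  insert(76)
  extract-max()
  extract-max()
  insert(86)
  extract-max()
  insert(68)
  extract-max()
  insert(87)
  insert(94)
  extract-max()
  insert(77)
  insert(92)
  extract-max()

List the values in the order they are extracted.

98, 90, 81, 89, 62, 100, 76, 60, 86, 68, 94, 92

insert 81 → {81}
insert 98 → {98, 81}
extract-max → 98; now {81}
insert 62 → {81, 62}
insert 90 → {90, 81, 62}
extract-max → 90; now {81, 62}
extract-max → 81; now {62}
insert 89 → {89, 62}
insert 55 → {89, 62, 55}
extract-max → 89; now {62, 55}
insert 60 → {62, 60, 55}
extract-max → 62; now {60, 55}
insert 100 → {100, 60, 55}
extract-max → 100; now {60, 55}
insert 76 → {76, 60, 55}
extract-max → 76; now {60, 55}
extract-max → 60; now {55}
insert 86 → {86, 55}
extract-max → 86; now {55}
insert 68 → {68, 55}
extract-max → 68; now {55}
insert 87 → {87, 55}
insert 94 → {94, 87, 55}
extract-max → 94; now {87, 55}
insert 77 → {87, 77, 55}
insert 92 → {92, 87, 77, 55}
extract-max → 92; now {87, 77, 55}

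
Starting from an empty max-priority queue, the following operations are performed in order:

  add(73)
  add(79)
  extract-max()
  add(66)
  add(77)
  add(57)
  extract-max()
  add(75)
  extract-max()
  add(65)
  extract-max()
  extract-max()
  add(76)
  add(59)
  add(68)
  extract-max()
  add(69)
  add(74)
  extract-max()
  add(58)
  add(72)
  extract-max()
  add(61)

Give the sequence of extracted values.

insert 73 → {73}
insert 79 → {79, 73}
extract-max → 79; now {73}
insert 66 → {73, 66}
insert 77 → {77, 73, 66}
insert 57 → {77, 73, 66, 57}
extract-max → 77; now {73, 66, 57}
insert 75 → {75, 73, 66, 57}
extract-max → 75; now {73, 66, 57}
insert 65 → {73, 66, 65, 57}
extract-max → 73; now {66, 65, 57}
extract-max → 66; now {65, 57}
insert 76 → {76, 65, 57}
insert 59 → {76, 65, 59, 57}
insert 68 → {76, 68, 65, 59, 57}
extract-max → 76; now {68, 65, 59, 57}
insert 69 → {69, 68, 65, 59, 57}
insert 74 → {74, 69, 68, 65, 59, 57}
extract-max → 74; now {69, 68, 65, 59, 57}
insert 58 → {69, 68, 65, 59, 58, 57}
insert 72 → {72, 69, 68, 65, 59, 58, 57}
extract-max → 72; now {69, 68, 65, 59, 58, 57}
insert 61 → {69, 68, 65, 61, 59, 58, 57}

79 → 77 → 75 → 73 → 66 → 76 → 74 → 72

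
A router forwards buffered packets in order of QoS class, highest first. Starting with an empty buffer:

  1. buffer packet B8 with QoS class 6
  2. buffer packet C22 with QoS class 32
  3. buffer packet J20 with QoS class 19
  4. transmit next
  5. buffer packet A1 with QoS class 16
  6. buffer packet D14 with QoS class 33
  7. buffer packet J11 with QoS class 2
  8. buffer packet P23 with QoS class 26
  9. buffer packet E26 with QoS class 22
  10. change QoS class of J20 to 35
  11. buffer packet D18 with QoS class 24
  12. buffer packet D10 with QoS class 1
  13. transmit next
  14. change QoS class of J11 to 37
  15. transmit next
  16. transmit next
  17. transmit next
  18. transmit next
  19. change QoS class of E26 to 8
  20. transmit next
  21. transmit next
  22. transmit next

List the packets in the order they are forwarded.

add B8 (QoS class 6) → {B8:6}
add C22 (QoS class 32) → {C22:32, B8:6}
add J20 (QoS class 19) → {C22:32, J20:19, B8:6}
transmit next → C22; now {J20:19, B8:6}
add A1 (QoS class 16) → {J20:19, A1:16, B8:6}
add D14 (QoS class 33) → {D14:33, J20:19, A1:16, B8:6}
add J11 (QoS class 2) → {D14:33, J20:19, A1:16, B8:6, J11:2}
add P23 (QoS class 26) → {D14:33, P23:26, J20:19, A1:16, B8:6, J11:2}
add E26 (QoS class 22) → {D14:33, P23:26, E26:22, J20:19, A1:16, B8:6, J11:2}
update J20 to QoS class 35 → {J20:35, D14:33, P23:26, E26:22, A1:16, B8:6, J11:2}
add D18 (QoS class 24) → {J20:35, D14:33, P23:26, D18:24, E26:22, A1:16, B8:6, J11:2}
add D10 (QoS class 1) → {J20:35, D14:33, P23:26, D18:24, E26:22, A1:16, B8:6, J11:2, D10:1}
transmit next → J20; now {D14:33, P23:26, D18:24, E26:22, A1:16, B8:6, J11:2, D10:1}
update J11 to QoS class 37 → {J11:37, D14:33, P23:26, D18:24, E26:22, A1:16, B8:6, D10:1}
transmit next → J11; now {D14:33, P23:26, D18:24, E26:22, A1:16, B8:6, D10:1}
transmit next → D14; now {P23:26, D18:24, E26:22, A1:16, B8:6, D10:1}
transmit next → P23; now {D18:24, E26:22, A1:16, B8:6, D10:1}
transmit next → D18; now {E26:22, A1:16, B8:6, D10:1}
update E26 to QoS class 8 → {A1:16, E26:8, B8:6, D10:1}
transmit next → A1; now {E26:8, B8:6, D10:1}
transmit next → E26; now {B8:6, D10:1}
transmit next → B8; now {D10:1}

[C22, J20, J11, D14, P23, D18, A1, E26, B8]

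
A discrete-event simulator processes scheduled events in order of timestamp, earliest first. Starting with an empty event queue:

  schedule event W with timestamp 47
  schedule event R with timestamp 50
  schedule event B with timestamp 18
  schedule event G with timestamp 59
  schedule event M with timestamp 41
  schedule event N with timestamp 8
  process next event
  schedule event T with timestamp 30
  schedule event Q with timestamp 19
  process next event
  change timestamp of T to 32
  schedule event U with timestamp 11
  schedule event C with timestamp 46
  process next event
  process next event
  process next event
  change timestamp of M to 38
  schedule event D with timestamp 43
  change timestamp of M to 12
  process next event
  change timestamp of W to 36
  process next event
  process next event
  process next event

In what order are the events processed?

N → B → U → Q → T → M → W → D → C

add W (timestamp 47) → {W:47}
add R (timestamp 50) → {W:47, R:50}
add B (timestamp 18) → {B:18, W:47, R:50}
add G (timestamp 59) → {B:18, W:47, R:50, G:59}
add M (timestamp 41) → {B:18, M:41, W:47, R:50, G:59}
add N (timestamp 8) → {N:8, B:18, M:41, W:47, R:50, G:59}
process next event → N; now {B:18, M:41, W:47, R:50, G:59}
add T (timestamp 30) → {B:18, T:30, M:41, W:47, R:50, G:59}
add Q (timestamp 19) → {B:18, Q:19, T:30, M:41, W:47, R:50, G:59}
process next event → B; now {Q:19, T:30, M:41, W:47, R:50, G:59}
update T to timestamp 32 → {Q:19, T:32, M:41, W:47, R:50, G:59}
add U (timestamp 11) → {U:11, Q:19, T:32, M:41, W:47, R:50, G:59}
add C (timestamp 46) → {U:11, Q:19, T:32, M:41, C:46, W:47, R:50, G:59}
process next event → U; now {Q:19, T:32, M:41, C:46, W:47, R:50, G:59}
process next event → Q; now {T:32, M:41, C:46, W:47, R:50, G:59}
process next event → T; now {M:41, C:46, W:47, R:50, G:59}
update M to timestamp 38 → {M:38, C:46, W:47, R:50, G:59}
add D (timestamp 43) → {M:38, D:43, C:46, W:47, R:50, G:59}
update M to timestamp 12 → {M:12, D:43, C:46, W:47, R:50, G:59}
process next event → M; now {D:43, C:46, W:47, R:50, G:59}
update W to timestamp 36 → {W:36, D:43, C:46, R:50, G:59}
process next event → W; now {D:43, C:46, R:50, G:59}
process next event → D; now {C:46, R:50, G:59}
process next event → C; now {R:50, G:59}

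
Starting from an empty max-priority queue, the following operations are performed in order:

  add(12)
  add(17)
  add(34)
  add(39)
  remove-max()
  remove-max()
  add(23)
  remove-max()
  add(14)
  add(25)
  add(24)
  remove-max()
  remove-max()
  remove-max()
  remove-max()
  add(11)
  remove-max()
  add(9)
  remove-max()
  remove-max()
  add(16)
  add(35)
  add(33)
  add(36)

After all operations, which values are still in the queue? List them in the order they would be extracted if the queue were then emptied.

insert 12 → {12}
insert 17 → {17, 12}
insert 34 → {34, 17, 12}
insert 39 → {39, 34, 17, 12}
remove-max → 39; now {34, 17, 12}
remove-max → 34; now {17, 12}
insert 23 → {23, 17, 12}
remove-max → 23; now {17, 12}
insert 14 → {17, 14, 12}
insert 25 → {25, 17, 14, 12}
insert 24 → {25, 24, 17, 14, 12}
remove-max → 25; now {24, 17, 14, 12}
remove-max → 24; now {17, 14, 12}
remove-max → 17; now {14, 12}
remove-max → 14; now {12}
insert 11 → {12, 11}
remove-max → 12; now {11}
insert 9 → {11, 9}
remove-max → 11; now {9}
remove-max → 9; now {}
insert 16 → {16}
insert 35 → {35, 16}
insert 33 → {35, 33, 16}
insert 36 → {36, 35, 33, 16}

36 → 35 → 33 → 16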